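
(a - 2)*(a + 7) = a^2 + 5*a - 14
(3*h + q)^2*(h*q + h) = 9*h^3*q + 9*h^3 + 6*h^2*q^2 + 6*h^2*q + h*q^3 + h*q^2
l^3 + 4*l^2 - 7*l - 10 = (l - 2)*(l + 1)*(l + 5)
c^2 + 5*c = c*(c + 5)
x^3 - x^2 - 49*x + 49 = (x - 7)*(x - 1)*(x + 7)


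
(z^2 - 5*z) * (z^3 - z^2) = z^5 - 6*z^4 + 5*z^3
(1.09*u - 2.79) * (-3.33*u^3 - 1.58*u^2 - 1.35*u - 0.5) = -3.6297*u^4 + 7.5685*u^3 + 2.9367*u^2 + 3.2215*u + 1.395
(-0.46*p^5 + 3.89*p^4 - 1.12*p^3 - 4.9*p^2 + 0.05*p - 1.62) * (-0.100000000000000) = 0.046*p^5 - 0.389*p^4 + 0.112*p^3 + 0.49*p^2 - 0.005*p + 0.162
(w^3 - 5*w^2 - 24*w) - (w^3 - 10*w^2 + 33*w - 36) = 5*w^2 - 57*w + 36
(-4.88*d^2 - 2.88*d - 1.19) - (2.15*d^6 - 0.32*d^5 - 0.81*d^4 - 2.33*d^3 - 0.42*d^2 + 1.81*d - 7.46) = -2.15*d^6 + 0.32*d^5 + 0.81*d^4 + 2.33*d^3 - 4.46*d^2 - 4.69*d + 6.27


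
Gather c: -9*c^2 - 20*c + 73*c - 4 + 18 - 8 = -9*c^2 + 53*c + 6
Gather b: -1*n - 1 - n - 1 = -2*n - 2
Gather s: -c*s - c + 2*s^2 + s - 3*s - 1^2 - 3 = -c + 2*s^2 + s*(-c - 2) - 4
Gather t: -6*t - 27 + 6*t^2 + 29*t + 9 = 6*t^2 + 23*t - 18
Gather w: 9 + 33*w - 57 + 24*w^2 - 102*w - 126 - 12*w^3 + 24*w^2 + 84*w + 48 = -12*w^3 + 48*w^2 + 15*w - 126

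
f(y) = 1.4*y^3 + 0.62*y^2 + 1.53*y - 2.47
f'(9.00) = 352.89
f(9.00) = 1082.12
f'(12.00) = 621.21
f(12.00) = 2524.37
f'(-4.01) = 64.09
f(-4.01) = -88.91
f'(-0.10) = 1.45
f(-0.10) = -2.62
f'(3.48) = 56.71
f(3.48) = 69.36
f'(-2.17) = 18.62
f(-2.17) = -17.18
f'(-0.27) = 1.50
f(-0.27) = -2.87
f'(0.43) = 2.84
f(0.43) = -1.59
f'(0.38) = 2.61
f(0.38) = -1.72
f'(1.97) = 20.27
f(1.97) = 13.65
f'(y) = 4.2*y^2 + 1.24*y + 1.53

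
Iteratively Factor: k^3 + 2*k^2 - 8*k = (k + 4)*(k^2 - 2*k) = (k - 2)*(k + 4)*(k)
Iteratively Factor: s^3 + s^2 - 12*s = (s - 3)*(s^2 + 4*s) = (s - 3)*(s + 4)*(s)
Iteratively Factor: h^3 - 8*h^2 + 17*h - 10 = (h - 5)*(h^2 - 3*h + 2) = (h - 5)*(h - 2)*(h - 1)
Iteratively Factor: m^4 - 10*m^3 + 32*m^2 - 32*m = (m - 4)*(m^3 - 6*m^2 + 8*m) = (m - 4)^2*(m^2 - 2*m) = (m - 4)^2*(m - 2)*(m)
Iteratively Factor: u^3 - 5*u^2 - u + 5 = (u - 1)*(u^2 - 4*u - 5) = (u - 5)*(u - 1)*(u + 1)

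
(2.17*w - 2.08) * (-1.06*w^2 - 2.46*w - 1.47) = -2.3002*w^3 - 3.1334*w^2 + 1.9269*w + 3.0576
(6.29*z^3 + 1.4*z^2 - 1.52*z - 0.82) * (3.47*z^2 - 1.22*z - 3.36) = 21.8263*z^5 - 2.8158*z^4 - 28.1168*z^3 - 5.695*z^2 + 6.1076*z + 2.7552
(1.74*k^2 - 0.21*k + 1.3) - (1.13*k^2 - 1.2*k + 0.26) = 0.61*k^2 + 0.99*k + 1.04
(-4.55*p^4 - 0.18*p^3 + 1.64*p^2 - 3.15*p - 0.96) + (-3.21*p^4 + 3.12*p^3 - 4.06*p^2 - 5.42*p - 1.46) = -7.76*p^4 + 2.94*p^3 - 2.42*p^2 - 8.57*p - 2.42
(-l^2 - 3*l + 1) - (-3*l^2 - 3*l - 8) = 2*l^2 + 9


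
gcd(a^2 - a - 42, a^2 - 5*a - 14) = a - 7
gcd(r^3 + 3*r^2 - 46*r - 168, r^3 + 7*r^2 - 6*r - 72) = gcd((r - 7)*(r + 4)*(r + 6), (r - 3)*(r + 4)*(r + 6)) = r^2 + 10*r + 24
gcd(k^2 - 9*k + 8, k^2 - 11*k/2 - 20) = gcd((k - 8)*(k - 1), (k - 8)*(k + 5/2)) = k - 8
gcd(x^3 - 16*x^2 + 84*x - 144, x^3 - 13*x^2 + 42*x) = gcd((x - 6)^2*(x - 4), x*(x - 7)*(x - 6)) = x - 6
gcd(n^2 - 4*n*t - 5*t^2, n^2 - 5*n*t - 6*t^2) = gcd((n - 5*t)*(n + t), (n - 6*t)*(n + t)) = n + t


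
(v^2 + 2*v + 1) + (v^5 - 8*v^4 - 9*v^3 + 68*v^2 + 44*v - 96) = v^5 - 8*v^4 - 9*v^3 + 69*v^2 + 46*v - 95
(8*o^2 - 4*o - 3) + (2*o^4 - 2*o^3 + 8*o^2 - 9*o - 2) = 2*o^4 - 2*o^3 + 16*o^2 - 13*o - 5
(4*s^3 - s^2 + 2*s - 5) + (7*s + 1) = 4*s^3 - s^2 + 9*s - 4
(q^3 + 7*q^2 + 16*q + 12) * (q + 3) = q^4 + 10*q^3 + 37*q^2 + 60*q + 36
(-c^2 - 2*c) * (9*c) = -9*c^3 - 18*c^2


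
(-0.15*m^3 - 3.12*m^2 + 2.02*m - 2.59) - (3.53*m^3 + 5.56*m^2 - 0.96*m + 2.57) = -3.68*m^3 - 8.68*m^2 + 2.98*m - 5.16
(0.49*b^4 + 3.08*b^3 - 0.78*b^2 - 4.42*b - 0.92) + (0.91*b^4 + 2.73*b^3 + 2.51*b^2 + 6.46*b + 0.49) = 1.4*b^4 + 5.81*b^3 + 1.73*b^2 + 2.04*b - 0.43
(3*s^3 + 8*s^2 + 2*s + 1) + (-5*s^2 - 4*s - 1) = 3*s^3 + 3*s^2 - 2*s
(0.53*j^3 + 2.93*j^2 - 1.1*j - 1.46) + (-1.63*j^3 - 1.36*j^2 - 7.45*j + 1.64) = -1.1*j^3 + 1.57*j^2 - 8.55*j + 0.18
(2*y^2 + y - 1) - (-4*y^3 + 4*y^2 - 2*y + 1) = 4*y^3 - 2*y^2 + 3*y - 2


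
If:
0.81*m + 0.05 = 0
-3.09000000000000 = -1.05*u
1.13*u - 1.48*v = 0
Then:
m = -0.06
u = 2.94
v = 2.25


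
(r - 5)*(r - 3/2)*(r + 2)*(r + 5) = r^4 + r^3/2 - 28*r^2 - 25*r/2 + 75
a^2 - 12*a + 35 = (a - 7)*(a - 5)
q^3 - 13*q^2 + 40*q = q*(q - 8)*(q - 5)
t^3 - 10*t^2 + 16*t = t*(t - 8)*(t - 2)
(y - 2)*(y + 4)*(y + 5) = y^3 + 7*y^2 + 2*y - 40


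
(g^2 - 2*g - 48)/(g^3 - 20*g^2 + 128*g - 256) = (g + 6)/(g^2 - 12*g + 32)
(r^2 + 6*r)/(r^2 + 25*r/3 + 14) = 3*r/(3*r + 7)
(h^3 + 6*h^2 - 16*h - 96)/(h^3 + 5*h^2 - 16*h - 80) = (h + 6)/(h + 5)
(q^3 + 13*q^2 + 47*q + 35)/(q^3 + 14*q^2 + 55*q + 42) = (q + 5)/(q + 6)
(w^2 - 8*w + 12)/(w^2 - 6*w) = (w - 2)/w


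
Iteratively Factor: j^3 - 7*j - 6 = (j + 1)*(j^2 - j - 6) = (j + 1)*(j + 2)*(j - 3)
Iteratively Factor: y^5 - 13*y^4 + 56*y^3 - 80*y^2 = (y - 5)*(y^4 - 8*y^3 + 16*y^2) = y*(y - 5)*(y^3 - 8*y^2 + 16*y) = y*(y - 5)*(y - 4)*(y^2 - 4*y) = y*(y - 5)*(y - 4)^2*(y)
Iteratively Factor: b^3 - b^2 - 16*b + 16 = (b - 4)*(b^2 + 3*b - 4) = (b - 4)*(b - 1)*(b + 4)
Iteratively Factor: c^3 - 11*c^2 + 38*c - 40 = (c - 4)*(c^2 - 7*c + 10) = (c - 4)*(c - 2)*(c - 5)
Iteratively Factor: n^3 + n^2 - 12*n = (n - 3)*(n^2 + 4*n) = n*(n - 3)*(n + 4)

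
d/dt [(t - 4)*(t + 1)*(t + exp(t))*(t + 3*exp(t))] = 4*t^3*exp(t) + 4*t^3 + 6*t^2*exp(2*t) - 9*t^2 - 12*t*exp(2*t) - 40*t*exp(t) - 8*t - 33*exp(2*t) - 16*exp(t)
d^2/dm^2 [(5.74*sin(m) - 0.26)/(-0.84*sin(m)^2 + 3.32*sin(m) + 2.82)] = (-4.05014400000002*sin(m)^5 - 15.273888*sin(m)^4 - 75.656448*sin(m)^3 + 57.968816*sin(m)^2 + 37.851*sin(m) - 114.443776)/(-0.84*sin(m)^2 + 3.32*sin(m) + 2.82)^3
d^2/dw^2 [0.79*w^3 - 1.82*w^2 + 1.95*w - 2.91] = 4.74*w - 3.64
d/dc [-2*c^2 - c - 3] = -4*c - 1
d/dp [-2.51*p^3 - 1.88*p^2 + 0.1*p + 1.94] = -7.53*p^2 - 3.76*p + 0.1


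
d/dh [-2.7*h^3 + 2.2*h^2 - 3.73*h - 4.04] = -8.1*h^2 + 4.4*h - 3.73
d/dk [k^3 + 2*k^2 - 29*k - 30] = 3*k^2 + 4*k - 29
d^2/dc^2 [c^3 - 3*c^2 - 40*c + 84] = 6*c - 6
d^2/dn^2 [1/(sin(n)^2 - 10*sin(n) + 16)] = 2*(-2*sin(n)^4 + 15*sin(n)^3 - 15*sin(n)^2 - 110*sin(n) + 84)/(sin(n)^2 - 10*sin(n) + 16)^3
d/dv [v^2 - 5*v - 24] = 2*v - 5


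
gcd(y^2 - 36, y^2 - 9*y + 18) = y - 6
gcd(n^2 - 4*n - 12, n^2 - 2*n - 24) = n - 6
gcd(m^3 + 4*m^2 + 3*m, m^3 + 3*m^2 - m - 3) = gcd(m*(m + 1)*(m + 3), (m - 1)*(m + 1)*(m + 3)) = m^2 + 4*m + 3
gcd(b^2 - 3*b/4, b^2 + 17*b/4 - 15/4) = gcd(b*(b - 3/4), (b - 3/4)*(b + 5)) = b - 3/4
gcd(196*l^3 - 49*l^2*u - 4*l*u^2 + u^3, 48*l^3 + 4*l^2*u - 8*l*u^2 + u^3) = -4*l + u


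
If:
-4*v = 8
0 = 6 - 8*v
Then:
No Solution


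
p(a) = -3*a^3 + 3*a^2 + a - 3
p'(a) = -9*a^2 + 6*a + 1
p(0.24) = -2.63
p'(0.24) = 1.92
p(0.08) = -2.90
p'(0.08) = 1.42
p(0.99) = -1.98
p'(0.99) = -1.88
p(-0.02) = -3.02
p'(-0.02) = 0.88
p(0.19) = -2.72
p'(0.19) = 1.82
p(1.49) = -4.77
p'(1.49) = -10.04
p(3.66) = -106.24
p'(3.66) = -97.60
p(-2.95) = 97.17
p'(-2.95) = -95.02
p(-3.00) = 102.00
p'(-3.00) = -98.00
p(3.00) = -54.00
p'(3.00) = -62.00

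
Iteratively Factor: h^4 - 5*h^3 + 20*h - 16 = (h - 2)*(h^3 - 3*h^2 - 6*h + 8) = (h - 2)*(h + 2)*(h^2 - 5*h + 4) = (h - 2)*(h - 1)*(h + 2)*(h - 4)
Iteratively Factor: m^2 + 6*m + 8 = (m + 4)*(m + 2)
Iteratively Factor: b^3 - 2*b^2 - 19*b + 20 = (b + 4)*(b^2 - 6*b + 5) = (b - 5)*(b + 4)*(b - 1)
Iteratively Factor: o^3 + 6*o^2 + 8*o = (o)*(o^2 + 6*o + 8) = o*(o + 4)*(o + 2)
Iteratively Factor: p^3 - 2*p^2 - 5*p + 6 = (p - 3)*(p^2 + p - 2) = (p - 3)*(p + 2)*(p - 1)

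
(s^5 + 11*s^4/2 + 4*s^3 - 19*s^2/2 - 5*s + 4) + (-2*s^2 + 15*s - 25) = s^5 + 11*s^4/2 + 4*s^3 - 23*s^2/2 + 10*s - 21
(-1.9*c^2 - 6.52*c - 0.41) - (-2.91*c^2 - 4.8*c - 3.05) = 1.01*c^2 - 1.72*c + 2.64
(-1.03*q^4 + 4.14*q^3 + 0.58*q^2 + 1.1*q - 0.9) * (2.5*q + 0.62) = -2.575*q^5 + 9.7114*q^4 + 4.0168*q^3 + 3.1096*q^2 - 1.568*q - 0.558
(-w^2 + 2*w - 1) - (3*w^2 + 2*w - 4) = 3 - 4*w^2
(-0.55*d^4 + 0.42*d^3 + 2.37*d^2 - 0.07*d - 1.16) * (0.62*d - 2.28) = -0.341*d^5 + 1.5144*d^4 + 0.5118*d^3 - 5.447*d^2 - 0.5596*d + 2.6448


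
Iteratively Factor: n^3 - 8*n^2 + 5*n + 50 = (n + 2)*(n^2 - 10*n + 25) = (n - 5)*(n + 2)*(n - 5)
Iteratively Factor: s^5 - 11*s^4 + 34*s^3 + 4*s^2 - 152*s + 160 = (s - 2)*(s^4 - 9*s^3 + 16*s^2 + 36*s - 80) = (s - 4)*(s - 2)*(s^3 - 5*s^2 - 4*s + 20) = (s - 4)*(s - 2)^2*(s^2 - 3*s - 10) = (s - 5)*(s - 4)*(s - 2)^2*(s + 2)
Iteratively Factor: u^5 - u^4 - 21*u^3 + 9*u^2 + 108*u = (u)*(u^4 - u^3 - 21*u^2 + 9*u + 108) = u*(u - 3)*(u^3 + 2*u^2 - 15*u - 36) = u*(u - 3)*(u + 3)*(u^2 - u - 12) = u*(u - 4)*(u - 3)*(u + 3)*(u + 3)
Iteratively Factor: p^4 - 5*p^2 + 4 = (p - 2)*(p^3 + 2*p^2 - p - 2) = (p - 2)*(p + 2)*(p^2 - 1) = (p - 2)*(p + 1)*(p + 2)*(p - 1)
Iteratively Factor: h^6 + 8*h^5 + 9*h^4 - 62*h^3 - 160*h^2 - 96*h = (h + 2)*(h^5 + 6*h^4 - 3*h^3 - 56*h^2 - 48*h) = (h + 2)*(h + 4)*(h^4 + 2*h^3 - 11*h^2 - 12*h) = (h + 2)*(h + 4)^2*(h^3 - 2*h^2 - 3*h) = (h + 1)*(h + 2)*(h + 4)^2*(h^2 - 3*h) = h*(h + 1)*(h + 2)*(h + 4)^2*(h - 3)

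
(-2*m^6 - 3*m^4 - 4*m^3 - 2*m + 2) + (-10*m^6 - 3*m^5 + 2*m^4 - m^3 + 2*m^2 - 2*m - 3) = -12*m^6 - 3*m^5 - m^4 - 5*m^3 + 2*m^2 - 4*m - 1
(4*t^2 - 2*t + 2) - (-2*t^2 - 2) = 6*t^2 - 2*t + 4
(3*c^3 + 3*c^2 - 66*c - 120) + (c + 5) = 3*c^3 + 3*c^2 - 65*c - 115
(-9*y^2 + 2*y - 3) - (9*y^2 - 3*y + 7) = -18*y^2 + 5*y - 10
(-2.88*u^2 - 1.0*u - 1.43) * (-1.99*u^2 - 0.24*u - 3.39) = 5.7312*u^4 + 2.6812*u^3 + 12.8489*u^2 + 3.7332*u + 4.8477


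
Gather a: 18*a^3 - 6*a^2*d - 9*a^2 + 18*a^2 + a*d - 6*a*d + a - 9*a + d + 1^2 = 18*a^3 + a^2*(9 - 6*d) + a*(-5*d - 8) + d + 1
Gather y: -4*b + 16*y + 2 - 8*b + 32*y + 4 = -12*b + 48*y + 6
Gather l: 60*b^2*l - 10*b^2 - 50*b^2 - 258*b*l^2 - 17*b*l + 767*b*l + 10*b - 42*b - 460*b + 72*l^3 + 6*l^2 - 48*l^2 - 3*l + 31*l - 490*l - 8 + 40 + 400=-60*b^2 - 492*b + 72*l^3 + l^2*(-258*b - 42) + l*(60*b^2 + 750*b - 462) + 432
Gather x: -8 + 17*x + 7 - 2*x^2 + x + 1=-2*x^2 + 18*x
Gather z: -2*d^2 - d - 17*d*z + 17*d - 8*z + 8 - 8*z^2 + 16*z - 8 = -2*d^2 + 16*d - 8*z^2 + z*(8 - 17*d)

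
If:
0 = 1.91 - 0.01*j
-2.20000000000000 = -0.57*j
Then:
No Solution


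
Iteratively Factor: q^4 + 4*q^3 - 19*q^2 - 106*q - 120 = (q + 2)*(q^3 + 2*q^2 - 23*q - 60) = (q + 2)*(q + 3)*(q^2 - q - 20) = (q + 2)*(q + 3)*(q + 4)*(q - 5)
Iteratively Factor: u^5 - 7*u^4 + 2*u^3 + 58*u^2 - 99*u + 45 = (u - 3)*(u^4 - 4*u^3 - 10*u^2 + 28*u - 15) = (u - 3)*(u - 1)*(u^3 - 3*u^2 - 13*u + 15) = (u - 5)*(u - 3)*(u - 1)*(u^2 + 2*u - 3) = (u - 5)*(u - 3)*(u - 1)^2*(u + 3)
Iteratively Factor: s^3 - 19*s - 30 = (s + 3)*(s^2 - 3*s - 10) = (s + 2)*(s + 3)*(s - 5)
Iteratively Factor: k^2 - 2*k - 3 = (k + 1)*(k - 3)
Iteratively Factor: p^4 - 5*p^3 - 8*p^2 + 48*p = (p)*(p^3 - 5*p^2 - 8*p + 48) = p*(p - 4)*(p^2 - p - 12) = p*(p - 4)^2*(p + 3)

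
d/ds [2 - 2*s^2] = -4*s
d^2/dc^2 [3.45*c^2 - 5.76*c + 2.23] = 6.90000000000000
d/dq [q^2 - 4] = 2*q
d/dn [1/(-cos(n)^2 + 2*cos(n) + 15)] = 2*(1 - cos(n))*sin(n)/(sin(n)^2 + 2*cos(n) + 14)^2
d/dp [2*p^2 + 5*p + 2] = 4*p + 5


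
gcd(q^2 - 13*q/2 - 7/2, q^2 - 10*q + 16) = 1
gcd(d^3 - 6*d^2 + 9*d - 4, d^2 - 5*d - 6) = 1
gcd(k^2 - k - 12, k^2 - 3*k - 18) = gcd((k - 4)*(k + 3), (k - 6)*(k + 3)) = k + 3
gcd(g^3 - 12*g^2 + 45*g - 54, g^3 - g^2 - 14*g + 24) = g - 3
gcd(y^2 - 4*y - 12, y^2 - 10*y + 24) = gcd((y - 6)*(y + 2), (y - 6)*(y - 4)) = y - 6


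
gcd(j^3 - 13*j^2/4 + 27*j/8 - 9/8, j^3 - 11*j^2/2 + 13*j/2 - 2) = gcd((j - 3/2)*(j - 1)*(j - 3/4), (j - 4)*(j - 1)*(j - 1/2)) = j - 1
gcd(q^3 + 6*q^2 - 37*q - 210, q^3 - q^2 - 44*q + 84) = q^2 + q - 42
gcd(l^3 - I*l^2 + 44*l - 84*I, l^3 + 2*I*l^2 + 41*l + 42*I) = l^2 + I*l + 42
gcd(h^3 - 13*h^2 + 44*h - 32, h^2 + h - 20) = h - 4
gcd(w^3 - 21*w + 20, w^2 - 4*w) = w - 4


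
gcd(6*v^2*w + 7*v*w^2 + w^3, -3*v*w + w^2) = w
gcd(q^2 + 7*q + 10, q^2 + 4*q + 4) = q + 2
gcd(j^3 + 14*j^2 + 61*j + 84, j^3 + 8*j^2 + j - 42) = j^2 + 10*j + 21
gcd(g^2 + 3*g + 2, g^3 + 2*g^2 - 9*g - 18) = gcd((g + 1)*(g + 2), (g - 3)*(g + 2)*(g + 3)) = g + 2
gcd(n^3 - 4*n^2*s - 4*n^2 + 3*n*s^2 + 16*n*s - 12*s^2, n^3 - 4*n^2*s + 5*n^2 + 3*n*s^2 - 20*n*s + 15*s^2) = n^2 - 4*n*s + 3*s^2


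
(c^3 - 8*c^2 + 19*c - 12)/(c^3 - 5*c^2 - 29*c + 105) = (c^2 - 5*c + 4)/(c^2 - 2*c - 35)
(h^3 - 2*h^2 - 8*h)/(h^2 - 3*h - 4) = h*(h + 2)/(h + 1)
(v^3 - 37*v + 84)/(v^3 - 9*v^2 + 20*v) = (v^2 + 4*v - 21)/(v*(v - 5))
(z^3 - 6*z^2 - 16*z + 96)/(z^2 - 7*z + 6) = (z^2 - 16)/(z - 1)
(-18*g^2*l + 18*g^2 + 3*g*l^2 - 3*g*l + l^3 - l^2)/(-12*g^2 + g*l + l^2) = (6*g*l - 6*g + l^2 - l)/(4*g + l)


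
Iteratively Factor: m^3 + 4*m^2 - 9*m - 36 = (m - 3)*(m^2 + 7*m + 12) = (m - 3)*(m + 4)*(m + 3)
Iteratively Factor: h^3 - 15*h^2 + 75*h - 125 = (h - 5)*(h^2 - 10*h + 25) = (h - 5)^2*(h - 5)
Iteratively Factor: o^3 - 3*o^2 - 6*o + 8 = (o - 4)*(o^2 + o - 2) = (o - 4)*(o - 1)*(o + 2)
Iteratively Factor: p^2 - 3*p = (p - 3)*(p)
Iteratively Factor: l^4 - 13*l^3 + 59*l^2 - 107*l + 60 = (l - 5)*(l^3 - 8*l^2 + 19*l - 12) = (l - 5)*(l - 3)*(l^2 - 5*l + 4) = (l - 5)*(l - 3)*(l - 1)*(l - 4)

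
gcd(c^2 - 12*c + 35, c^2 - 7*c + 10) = c - 5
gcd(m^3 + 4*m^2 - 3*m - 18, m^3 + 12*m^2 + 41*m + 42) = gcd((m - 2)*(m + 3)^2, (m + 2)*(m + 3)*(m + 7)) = m + 3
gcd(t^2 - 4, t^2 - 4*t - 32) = 1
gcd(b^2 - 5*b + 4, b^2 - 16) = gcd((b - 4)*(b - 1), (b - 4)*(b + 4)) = b - 4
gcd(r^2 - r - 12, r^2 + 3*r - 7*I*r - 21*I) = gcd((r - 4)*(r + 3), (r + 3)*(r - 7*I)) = r + 3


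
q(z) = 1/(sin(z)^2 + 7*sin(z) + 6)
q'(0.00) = -0.19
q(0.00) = 0.17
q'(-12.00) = -0.07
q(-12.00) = 0.10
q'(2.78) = 0.10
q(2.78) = 0.12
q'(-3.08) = 0.22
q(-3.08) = 0.18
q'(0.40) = -0.09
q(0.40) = 0.11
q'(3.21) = 0.22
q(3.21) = 0.18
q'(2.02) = 0.02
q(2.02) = 0.08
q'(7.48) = -0.02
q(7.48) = 0.07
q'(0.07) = -0.17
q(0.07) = 0.15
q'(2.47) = 0.06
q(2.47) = 0.09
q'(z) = (-2*sin(z)*cos(z) - 7*cos(z))/(sin(z)^2 + 7*sin(z) + 6)^2 = -(2*sin(z) + 7)*cos(z)/(sin(z)^2 + 7*sin(z) + 6)^2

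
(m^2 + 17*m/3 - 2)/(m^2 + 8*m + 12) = (m - 1/3)/(m + 2)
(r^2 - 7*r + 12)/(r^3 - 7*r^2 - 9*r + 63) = (r - 4)/(r^2 - 4*r - 21)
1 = 1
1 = 1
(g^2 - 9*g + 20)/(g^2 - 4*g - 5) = (g - 4)/(g + 1)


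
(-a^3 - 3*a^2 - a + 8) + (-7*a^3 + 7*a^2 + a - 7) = -8*a^3 + 4*a^2 + 1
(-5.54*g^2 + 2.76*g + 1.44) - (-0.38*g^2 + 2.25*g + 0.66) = -5.16*g^2 + 0.51*g + 0.78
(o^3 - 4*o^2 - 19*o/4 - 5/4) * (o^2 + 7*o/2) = o^5 - o^4/2 - 75*o^3/4 - 143*o^2/8 - 35*o/8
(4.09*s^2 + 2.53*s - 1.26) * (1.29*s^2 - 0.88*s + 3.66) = 5.2761*s^4 - 0.3355*s^3 + 11.1176*s^2 + 10.3686*s - 4.6116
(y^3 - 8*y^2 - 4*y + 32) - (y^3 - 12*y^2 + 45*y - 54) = 4*y^2 - 49*y + 86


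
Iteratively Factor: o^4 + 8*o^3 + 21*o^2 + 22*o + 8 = (o + 1)*(o^3 + 7*o^2 + 14*o + 8) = (o + 1)*(o + 2)*(o^2 + 5*o + 4) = (o + 1)*(o + 2)*(o + 4)*(o + 1)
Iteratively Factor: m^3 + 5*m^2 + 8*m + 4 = (m + 2)*(m^2 + 3*m + 2) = (m + 1)*(m + 2)*(m + 2)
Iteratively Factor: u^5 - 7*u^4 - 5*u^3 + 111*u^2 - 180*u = (u - 3)*(u^4 - 4*u^3 - 17*u^2 + 60*u) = (u - 5)*(u - 3)*(u^3 + u^2 - 12*u) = (u - 5)*(u - 3)^2*(u^2 + 4*u) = u*(u - 5)*(u - 3)^2*(u + 4)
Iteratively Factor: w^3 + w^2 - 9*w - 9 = (w + 3)*(w^2 - 2*w - 3) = (w + 1)*(w + 3)*(w - 3)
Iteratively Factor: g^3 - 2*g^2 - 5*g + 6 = (g - 1)*(g^2 - g - 6) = (g - 3)*(g - 1)*(g + 2)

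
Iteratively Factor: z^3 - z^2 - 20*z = (z + 4)*(z^2 - 5*z) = (z - 5)*(z + 4)*(z)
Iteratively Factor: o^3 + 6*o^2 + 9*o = (o + 3)*(o^2 + 3*o) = (o + 3)^2*(o)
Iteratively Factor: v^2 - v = (v - 1)*(v)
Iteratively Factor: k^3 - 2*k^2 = (k)*(k^2 - 2*k) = k^2*(k - 2)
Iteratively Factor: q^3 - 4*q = (q + 2)*(q^2 - 2*q) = (q - 2)*(q + 2)*(q)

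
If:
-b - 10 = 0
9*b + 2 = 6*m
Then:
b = -10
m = -44/3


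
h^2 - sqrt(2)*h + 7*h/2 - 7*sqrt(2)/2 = (h + 7/2)*(h - sqrt(2))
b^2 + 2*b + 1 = (b + 1)^2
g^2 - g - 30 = (g - 6)*(g + 5)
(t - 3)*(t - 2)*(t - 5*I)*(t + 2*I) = t^4 - 5*t^3 - 3*I*t^3 + 16*t^2 + 15*I*t^2 - 50*t - 18*I*t + 60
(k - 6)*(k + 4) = k^2 - 2*k - 24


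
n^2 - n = n*(n - 1)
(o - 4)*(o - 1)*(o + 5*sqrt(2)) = o^3 - 5*o^2 + 5*sqrt(2)*o^2 - 25*sqrt(2)*o + 4*o + 20*sqrt(2)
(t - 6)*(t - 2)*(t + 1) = t^3 - 7*t^2 + 4*t + 12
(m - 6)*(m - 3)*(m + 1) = m^3 - 8*m^2 + 9*m + 18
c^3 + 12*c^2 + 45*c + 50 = (c + 2)*(c + 5)^2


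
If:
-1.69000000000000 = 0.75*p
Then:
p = -2.25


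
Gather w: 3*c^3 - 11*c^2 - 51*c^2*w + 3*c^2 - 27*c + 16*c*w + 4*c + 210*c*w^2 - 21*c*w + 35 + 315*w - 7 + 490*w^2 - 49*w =3*c^3 - 8*c^2 - 23*c + w^2*(210*c + 490) + w*(-51*c^2 - 5*c + 266) + 28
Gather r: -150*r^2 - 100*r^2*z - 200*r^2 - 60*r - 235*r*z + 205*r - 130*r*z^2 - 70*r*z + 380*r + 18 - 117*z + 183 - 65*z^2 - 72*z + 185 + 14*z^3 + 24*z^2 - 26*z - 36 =r^2*(-100*z - 350) + r*(-130*z^2 - 305*z + 525) + 14*z^3 - 41*z^2 - 215*z + 350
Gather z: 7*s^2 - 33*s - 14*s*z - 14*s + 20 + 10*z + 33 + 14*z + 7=7*s^2 - 47*s + z*(24 - 14*s) + 60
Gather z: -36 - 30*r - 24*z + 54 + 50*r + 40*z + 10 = 20*r + 16*z + 28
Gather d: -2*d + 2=2 - 2*d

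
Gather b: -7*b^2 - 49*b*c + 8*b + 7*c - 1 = -7*b^2 + b*(8 - 49*c) + 7*c - 1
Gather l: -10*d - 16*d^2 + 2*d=-16*d^2 - 8*d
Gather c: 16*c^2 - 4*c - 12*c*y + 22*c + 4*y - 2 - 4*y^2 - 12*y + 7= 16*c^2 + c*(18 - 12*y) - 4*y^2 - 8*y + 5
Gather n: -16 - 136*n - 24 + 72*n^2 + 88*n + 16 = 72*n^2 - 48*n - 24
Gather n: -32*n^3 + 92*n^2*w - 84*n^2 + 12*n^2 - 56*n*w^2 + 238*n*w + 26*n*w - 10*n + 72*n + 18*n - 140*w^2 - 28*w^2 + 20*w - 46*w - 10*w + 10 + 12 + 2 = -32*n^3 + n^2*(92*w - 72) + n*(-56*w^2 + 264*w + 80) - 168*w^2 - 36*w + 24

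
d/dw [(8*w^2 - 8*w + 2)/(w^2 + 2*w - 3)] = 4*(6*w^2 - 13*w + 5)/(w^4 + 4*w^3 - 2*w^2 - 12*w + 9)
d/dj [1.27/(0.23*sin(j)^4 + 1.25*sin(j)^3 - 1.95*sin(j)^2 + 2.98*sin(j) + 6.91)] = (-1.1684*sin(j)^3 - 4.7625*sin(j)^2 + 4.953*sin(j) - 3.7846)*cos(j)/(0.23*sin(j)^4 + 1.25*sin(j)^3 - 1.95*sin(j)^2 + 2.98*sin(j) + 6.91)^2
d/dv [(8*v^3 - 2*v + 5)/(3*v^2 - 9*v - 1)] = (24*v^4 - 144*v^3 - 18*v^2 - 30*v + 47)/(9*v^4 - 54*v^3 + 75*v^2 + 18*v + 1)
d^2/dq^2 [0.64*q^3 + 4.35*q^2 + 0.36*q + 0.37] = 3.84*q + 8.7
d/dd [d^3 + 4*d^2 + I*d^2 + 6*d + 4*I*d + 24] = 3*d^2 + 2*d*(4 + I) + 6 + 4*I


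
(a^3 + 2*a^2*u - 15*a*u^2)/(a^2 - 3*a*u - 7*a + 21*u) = a*(a + 5*u)/(a - 7)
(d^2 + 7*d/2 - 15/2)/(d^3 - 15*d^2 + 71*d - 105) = (2*d^2 + 7*d - 15)/(2*(d^3 - 15*d^2 + 71*d - 105))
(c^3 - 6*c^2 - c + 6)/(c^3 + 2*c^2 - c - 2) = (c - 6)/(c + 2)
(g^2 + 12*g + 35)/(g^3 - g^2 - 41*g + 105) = (g + 5)/(g^2 - 8*g + 15)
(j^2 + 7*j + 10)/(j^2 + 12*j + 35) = (j + 2)/(j + 7)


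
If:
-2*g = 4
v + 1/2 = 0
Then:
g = -2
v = -1/2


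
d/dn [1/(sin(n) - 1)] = -cos(n)/(sin(n) - 1)^2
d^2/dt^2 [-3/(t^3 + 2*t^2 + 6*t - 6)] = 6*((3*t + 2)*(t^3 + 2*t^2 + 6*t - 6) - (3*t^2 + 4*t + 6)^2)/(t^3 + 2*t^2 + 6*t - 6)^3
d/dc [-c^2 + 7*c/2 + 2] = 7/2 - 2*c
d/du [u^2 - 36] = 2*u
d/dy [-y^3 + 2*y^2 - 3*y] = -3*y^2 + 4*y - 3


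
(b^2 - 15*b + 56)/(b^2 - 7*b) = (b - 8)/b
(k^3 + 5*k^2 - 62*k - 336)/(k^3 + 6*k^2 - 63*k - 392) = (k + 6)/(k + 7)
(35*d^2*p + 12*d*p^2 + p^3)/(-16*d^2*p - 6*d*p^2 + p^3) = (35*d^2 + 12*d*p + p^2)/(-16*d^2 - 6*d*p + p^2)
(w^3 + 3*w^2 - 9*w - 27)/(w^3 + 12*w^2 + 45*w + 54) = (w - 3)/(w + 6)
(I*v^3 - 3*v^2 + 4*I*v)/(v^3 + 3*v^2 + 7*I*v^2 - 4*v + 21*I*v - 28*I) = v*(I*v^2 - 3*v + 4*I)/(v^3 + v^2*(3 + 7*I) + v*(-4 + 21*I) - 28*I)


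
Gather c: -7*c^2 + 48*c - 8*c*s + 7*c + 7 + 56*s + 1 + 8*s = -7*c^2 + c*(55 - 8*s) + 64*s + 8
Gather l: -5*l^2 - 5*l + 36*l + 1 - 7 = -5*l^2 + 31*l - 6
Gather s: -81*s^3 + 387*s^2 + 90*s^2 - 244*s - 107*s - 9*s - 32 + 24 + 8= -81*s^3 + 477*s^2 - 360*s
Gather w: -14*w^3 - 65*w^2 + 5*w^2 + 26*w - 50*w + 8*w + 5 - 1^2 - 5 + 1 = -14*w^3 - 60*w^2 - 16*w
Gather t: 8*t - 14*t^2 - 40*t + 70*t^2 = 56*t^2 - 32*t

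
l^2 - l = l*(l - 1)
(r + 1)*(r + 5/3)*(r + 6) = r^3 + 26*r^2/3 + 53*r/3 + 10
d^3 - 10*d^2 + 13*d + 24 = (d - 8)*(d - 3)*(d + 1)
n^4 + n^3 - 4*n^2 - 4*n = n*(n - 2)*(n + 1)*(n + 2)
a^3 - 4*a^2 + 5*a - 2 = (a - 2)*(a - 1)^2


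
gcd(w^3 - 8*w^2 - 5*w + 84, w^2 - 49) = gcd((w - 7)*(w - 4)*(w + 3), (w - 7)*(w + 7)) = w - 7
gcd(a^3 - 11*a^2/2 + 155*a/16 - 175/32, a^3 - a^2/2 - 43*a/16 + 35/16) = a - 5/4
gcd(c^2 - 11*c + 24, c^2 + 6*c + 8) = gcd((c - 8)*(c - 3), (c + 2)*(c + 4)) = 1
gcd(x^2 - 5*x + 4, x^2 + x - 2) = x - 1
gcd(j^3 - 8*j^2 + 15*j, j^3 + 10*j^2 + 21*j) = j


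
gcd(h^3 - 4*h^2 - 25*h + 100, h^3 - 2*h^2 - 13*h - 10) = h - 5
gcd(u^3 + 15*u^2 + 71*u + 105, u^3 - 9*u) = u + 3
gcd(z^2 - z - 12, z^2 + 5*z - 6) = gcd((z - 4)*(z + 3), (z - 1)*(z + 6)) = 1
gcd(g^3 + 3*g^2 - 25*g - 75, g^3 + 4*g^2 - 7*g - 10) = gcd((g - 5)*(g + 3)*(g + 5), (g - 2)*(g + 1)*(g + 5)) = g + 5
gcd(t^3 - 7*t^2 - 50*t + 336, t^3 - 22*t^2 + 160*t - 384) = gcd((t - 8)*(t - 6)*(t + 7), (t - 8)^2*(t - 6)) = t^2 - 14*t + 48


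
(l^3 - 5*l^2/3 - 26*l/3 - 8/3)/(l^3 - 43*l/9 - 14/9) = 3*(l - 4)/(3*l - 7)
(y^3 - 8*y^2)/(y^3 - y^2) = (y - 8)/(y - 1)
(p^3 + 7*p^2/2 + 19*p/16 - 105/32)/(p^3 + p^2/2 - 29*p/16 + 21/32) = (2*p + 5)/(2*p - 1)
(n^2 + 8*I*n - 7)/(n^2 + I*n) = (n + 7*I)/n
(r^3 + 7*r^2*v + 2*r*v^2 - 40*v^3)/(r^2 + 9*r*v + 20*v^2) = r - 2*v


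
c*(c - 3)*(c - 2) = c^3 - 5*c^2 + 6*c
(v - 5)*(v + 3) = v^2 - 2*v - 15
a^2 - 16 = (a - 4)*(a + 4)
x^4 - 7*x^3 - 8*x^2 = x^2*(x - 8)*(x + 1)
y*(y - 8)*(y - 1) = y^3 - 9*y^2 + 8*y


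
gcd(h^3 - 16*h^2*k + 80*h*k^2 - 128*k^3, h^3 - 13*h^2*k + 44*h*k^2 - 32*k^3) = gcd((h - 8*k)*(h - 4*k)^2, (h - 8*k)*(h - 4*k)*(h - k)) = h^2 - 12*h*k + 32*k^2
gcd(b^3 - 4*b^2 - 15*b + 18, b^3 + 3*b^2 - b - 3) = b^2 + 2*b - 3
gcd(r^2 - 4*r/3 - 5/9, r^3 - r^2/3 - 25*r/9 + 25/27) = r - 5/3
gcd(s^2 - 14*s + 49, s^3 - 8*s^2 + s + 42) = s - 7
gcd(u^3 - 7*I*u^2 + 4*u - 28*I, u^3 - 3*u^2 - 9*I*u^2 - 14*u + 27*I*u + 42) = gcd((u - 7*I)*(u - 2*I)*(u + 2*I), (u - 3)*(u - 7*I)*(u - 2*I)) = u^2 - 9*I*u - 14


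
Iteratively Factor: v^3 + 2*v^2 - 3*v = (v - 1)*(v^2 + 3*v) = (v - 1)*(v + 3)*(v)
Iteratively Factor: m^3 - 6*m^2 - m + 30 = (m - 3)*(m^2 - 3*m - 10) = (m - 3)*(m + 2)*(m - 5)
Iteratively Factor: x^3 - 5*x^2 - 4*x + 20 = (x - 5)*(x^2 - 4) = (x - 5)*(x + 2)*(x - 2)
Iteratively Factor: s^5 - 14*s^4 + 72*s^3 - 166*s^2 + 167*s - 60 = (s - 1)*(s^4 - 13*s^3 + 59*s^2 - 107*s + 60) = (s - 3)*(s - 1)*(s^3 - 10*s^2 + 29*s - 20) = (s - 4)*(s - 3)*(s - 1)*(s^2 - 6*s + 5) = (s - 5)*(s - 4)*(s - 3)*(s - 1)*(s - 1)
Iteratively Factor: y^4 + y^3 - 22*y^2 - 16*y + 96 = (y - 4)*(y^3 + 5*y^2 - 2*y - 24) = (y - 4)*(y - 2)*(y^2 + 7*y + 12) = (y - 4)*(y - 2)*(y + 3)*(y + 4)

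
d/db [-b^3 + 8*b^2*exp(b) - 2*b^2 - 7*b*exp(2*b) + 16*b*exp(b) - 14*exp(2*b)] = 8*b^2*exp(b) - 3*b^2 - 14*b*exp(2*b) + 32*b*exp(b) - 4*b - 35*exp(2*b) + 16*exp(b)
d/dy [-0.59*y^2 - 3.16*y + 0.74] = -1.18*y - 3.16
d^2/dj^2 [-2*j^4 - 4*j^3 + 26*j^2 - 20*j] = -24*j^2 - 24*j + 52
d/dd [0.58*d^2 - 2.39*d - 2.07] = 1.16*d - 2.39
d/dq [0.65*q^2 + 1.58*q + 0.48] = 1.3*q + 1.58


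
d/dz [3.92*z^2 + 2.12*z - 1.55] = 7.84*z + 2.12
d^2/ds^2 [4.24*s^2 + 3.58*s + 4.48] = 8.48000000000000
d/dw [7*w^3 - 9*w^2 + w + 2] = 21*w^2 - 18*w + 1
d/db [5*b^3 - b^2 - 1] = b*(15*b - 2)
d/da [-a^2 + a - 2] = 1 - 2*a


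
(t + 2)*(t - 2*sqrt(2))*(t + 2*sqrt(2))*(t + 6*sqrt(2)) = t^4 + 2*t^3 + 6*sqrt(2)*t^3 - 8*t^2 + 12*sqrt(2)*t^2 - 48*sqrt(2)*t - 16*t - 96*sqrt(2)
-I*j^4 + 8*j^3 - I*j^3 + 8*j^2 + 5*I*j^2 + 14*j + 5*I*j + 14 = (j - I)*(j + 2*I)*(j + 7*I)*(-I*j - I)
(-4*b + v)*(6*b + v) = -24*b^2 + 2*b*v + v^2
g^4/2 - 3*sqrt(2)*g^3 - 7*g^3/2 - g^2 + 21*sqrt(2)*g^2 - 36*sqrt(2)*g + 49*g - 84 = (g/2 + sqrt(2)/2)*(g - 4)*(g - 3)*(g - 7*sqrt(2))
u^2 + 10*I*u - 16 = (u + 2*I)*(u + 8*I)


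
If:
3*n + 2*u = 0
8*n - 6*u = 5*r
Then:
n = -2*u/3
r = -34*u/15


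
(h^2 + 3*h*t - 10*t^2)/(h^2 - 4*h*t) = (h^2 + 3*h*t - 10*t^2)/(h*(h - 4*t))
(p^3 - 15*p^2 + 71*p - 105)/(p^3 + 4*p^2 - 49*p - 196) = (p^2 - 8*p + 15)/(p^2 + 11*p + 28)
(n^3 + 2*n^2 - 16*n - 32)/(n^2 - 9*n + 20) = (n^2 + 6*n + 8)/(n - 5)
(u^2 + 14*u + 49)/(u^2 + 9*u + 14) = (u + 7)/(u + 2)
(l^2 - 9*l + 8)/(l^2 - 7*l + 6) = (l - 8)/(l - 6)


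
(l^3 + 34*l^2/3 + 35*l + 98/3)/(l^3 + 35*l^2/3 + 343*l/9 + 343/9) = 3*(l + 2)/(3*l + 7)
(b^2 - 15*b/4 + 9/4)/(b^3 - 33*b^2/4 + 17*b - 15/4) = (4*b - 3)/(4*b^2 - 21*b + 5)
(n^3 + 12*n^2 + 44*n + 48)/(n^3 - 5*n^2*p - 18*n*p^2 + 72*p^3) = (n^3 + 12*n^2 + 44*n + 48)/(n^3 - 5*n^2*p - 18*n*p^2 + 72*p^3)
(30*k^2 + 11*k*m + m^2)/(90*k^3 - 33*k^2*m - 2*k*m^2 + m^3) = (5*k + m)/(15*k^2 - 8*k*m + m^2)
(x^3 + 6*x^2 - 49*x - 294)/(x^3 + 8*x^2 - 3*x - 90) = (x^2 - 49)/(x^2 + 2*x - 15)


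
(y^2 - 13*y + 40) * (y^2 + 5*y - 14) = y^4 - 8*y^3 - 39*y^2 + 382*y - 560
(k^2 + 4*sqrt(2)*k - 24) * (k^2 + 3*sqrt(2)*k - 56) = k^4 + 7*sqrt(2)*k^3 - 56*k^2 - 296*sqrt(2)*k + 1344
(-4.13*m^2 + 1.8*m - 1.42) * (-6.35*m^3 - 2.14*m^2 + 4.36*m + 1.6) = 26.2255*m^5 - 2.5918*m^4 - 12.8418*m^3 + 4.2788*m^2 - 3.3112*m - 2.272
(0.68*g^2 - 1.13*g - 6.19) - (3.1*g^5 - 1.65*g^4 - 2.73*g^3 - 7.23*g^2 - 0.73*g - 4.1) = -3.1*g^5 + 1.65*g^4 + 2.73*g^3 + 7.91*g^2 - 0.4*g - 2.09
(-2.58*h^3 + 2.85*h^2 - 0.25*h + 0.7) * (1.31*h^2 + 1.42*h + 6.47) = -3.3798*h^5 + 0.0699000000000005*h^4 - 12.9731*h^3 + 19.0015*h^2 - 0.6235*h + 4.529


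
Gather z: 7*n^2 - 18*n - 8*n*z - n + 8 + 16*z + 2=7*n^2 - 19*n + z*(16 - 8*n) + 10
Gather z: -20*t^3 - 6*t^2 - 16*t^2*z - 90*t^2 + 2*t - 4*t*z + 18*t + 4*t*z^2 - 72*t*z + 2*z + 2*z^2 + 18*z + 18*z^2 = -20*t^3 - 96*t^2 + 20*t + z^2*(4*t + 20) + z*(-16*t^2 - 76*t + 20)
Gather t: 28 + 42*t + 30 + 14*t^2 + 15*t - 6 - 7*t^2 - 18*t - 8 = 7*t^2 + 39*t + 44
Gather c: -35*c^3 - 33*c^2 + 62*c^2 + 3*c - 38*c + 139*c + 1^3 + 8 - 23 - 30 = -35*c^3 + 29*c^2 + 104*c - 44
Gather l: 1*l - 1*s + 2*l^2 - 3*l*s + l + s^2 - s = 2*l^2 + l*(2 - 3*s) + s^2 - 2*s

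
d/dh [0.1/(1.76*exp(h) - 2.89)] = -0.176*exp(h)/(1.76*exp(h) - 2.89)^2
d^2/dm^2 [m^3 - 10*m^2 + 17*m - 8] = 6*m - 20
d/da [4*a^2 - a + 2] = 8*a - 1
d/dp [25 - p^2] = -2*p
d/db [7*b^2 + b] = 14*b + 1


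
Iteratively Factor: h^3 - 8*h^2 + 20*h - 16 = (h - 4)*(h^2 - 4*h + 4) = (h - 4)*(h - 2)*(h - 2)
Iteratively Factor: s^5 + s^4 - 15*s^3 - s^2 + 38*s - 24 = (s - 1)*(s^4 + 2*s^3 - 13*s^2 - 14*s + 24) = (s - 3)*(s - 1)*(s^3 + 5*s^2 + 2*s - 8) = (s - 3)*(s - 1)*(s + 4)*(s^2 + s - 2) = (s - 3)*(s - 1)^2*(s + 4)*(s + 2)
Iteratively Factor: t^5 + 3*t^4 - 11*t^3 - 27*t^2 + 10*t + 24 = (t - 1)*(t^4 + 4*t^3 - 7*t^2 - 34*t - 24) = (t - 1)*(t + 2)*(t^3 + 2*t^2 - 11*t - 12) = (t - 1)*(t + 2)*(t + 4)*(t^2 - 2*t - 3) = (t - 1)*(t + 1)*(t + 2)*(t + 4)*(t - 3)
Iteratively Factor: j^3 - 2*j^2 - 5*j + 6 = (j - 1)*(j^2 - j - 6) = (j - 1)*(j + 2)*(j - 3)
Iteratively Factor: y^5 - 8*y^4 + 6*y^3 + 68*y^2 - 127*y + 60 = (y - 4)*(y^4 - 4*y^3 - 10*y^2 + 28*y - 15) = (y - 4)*(y + 3)*(y^3 - 7*y^2 + 11*y - 5) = (y - 5)*(y - 4)*(y + 3)*(y^2 - 2*y + 1) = (y - 5)*(y - 4)*(y - 1)*(y + 3)*(y - 1)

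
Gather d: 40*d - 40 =40*d - 40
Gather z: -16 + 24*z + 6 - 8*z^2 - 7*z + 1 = -8*z^2 + 17*z - 9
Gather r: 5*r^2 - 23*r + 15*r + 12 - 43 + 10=5*r^2 - 8*r - 21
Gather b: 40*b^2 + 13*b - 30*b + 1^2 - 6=40*b^2 - 17*b - 5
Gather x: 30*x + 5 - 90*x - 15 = -60*x - 10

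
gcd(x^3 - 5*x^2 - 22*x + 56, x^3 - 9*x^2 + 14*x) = x^2 - 9*x + 14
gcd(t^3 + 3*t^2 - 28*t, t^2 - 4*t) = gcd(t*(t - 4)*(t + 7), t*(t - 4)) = t^2 - 4*t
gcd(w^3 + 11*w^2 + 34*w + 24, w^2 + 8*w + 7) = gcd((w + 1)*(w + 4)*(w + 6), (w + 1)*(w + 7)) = w + 1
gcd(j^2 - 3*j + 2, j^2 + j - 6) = j - 2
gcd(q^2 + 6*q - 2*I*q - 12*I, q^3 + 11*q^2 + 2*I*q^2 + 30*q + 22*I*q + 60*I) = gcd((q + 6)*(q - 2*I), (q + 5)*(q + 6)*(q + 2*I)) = q + 6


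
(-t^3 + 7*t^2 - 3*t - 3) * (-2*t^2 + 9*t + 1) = 2*t^5 - 23*t^4 + 68*t^3 - 14*t^2 - 30*t - 3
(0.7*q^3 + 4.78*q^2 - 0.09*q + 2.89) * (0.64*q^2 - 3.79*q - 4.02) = 0.448*q^5 + 0.4062*q^4 - 20.9878*q^3 - 17.0249*q^2 - 10.5913*q - 11.6178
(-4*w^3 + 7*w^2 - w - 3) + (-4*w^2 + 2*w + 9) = -4*w^3 + 3*w^2 + w + 6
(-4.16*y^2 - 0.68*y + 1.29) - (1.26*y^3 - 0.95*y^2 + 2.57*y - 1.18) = -1.26*y^3 - 3.21*y^2 - 3.25*y + 2.47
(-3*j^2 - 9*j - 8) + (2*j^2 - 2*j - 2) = -j^2 - 11*j - 10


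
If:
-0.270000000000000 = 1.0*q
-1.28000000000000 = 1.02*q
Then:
No Solution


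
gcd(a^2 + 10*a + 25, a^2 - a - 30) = a + 5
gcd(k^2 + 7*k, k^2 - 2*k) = k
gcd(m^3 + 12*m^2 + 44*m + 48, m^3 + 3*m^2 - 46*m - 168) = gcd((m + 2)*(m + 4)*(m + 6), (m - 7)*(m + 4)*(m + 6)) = m^2 + 10*m + 24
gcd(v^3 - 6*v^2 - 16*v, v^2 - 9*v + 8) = v - 8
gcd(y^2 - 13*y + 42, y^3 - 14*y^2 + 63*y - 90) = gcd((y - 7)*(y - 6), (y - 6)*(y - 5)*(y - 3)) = y - 6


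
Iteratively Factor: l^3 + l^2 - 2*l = (l)*(l^2 + l - 2) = l*(l + 2)*(l - 1)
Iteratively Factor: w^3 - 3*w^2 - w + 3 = (w + 1)*(w^2 - 4*w + 3) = (w - 1)*(w + 1)*(w - 3)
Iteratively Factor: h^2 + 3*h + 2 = (h + 1)*(h + 2)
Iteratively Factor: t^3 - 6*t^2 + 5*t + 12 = (t - 4)*(t^2 - 2*t - 3) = (t - 4)*(t - 3)*(t + 1)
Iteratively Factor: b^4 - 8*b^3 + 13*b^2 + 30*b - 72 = (b - 3)*(b^3 - 5*b^2 - 2*b + 24) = (b - 4)*(b - 3)*(b^2 - b - 6) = (b - 4)*(b - 3)^2*(b + 2)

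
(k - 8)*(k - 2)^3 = k^4 - 14*k^3 + 60*k^2 - 104*k + 64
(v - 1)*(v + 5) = v^2 + 4*v - 5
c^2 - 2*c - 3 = (c - 3)*(c + 1)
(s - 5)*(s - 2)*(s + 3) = s^3 - 4*s^2 - 11*s + 30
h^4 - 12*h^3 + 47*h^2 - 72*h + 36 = (h - 6)*(h - 3)*(h - 2)*(h - 1)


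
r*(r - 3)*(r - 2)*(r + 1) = r^4 - 4*r^3 + r^2 + 6*r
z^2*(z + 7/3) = z^3 + 7*z^2/3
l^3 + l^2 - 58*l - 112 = (l - 8)*(l + 2)*(l + 7)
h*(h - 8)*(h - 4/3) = h^3 - 28*h^2/3 + 32*h/3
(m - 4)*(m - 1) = m^2 - 5*m + 4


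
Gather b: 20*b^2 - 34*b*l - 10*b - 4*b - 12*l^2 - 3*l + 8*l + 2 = 20*b^2 + b*(-34*l - 14) - 12*l^2 + 5*l + 2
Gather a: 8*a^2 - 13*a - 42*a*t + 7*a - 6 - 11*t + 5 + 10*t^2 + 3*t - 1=8*a^2 + a*(-42*t - 6) + 10*t^2 - 8*t - 2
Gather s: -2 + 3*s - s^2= -s^2 + 3*s - 2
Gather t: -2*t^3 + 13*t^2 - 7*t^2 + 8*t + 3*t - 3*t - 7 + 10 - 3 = -2*t^3 + 6*t^2 + 8*t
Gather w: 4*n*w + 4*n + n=4*n*w + 5*n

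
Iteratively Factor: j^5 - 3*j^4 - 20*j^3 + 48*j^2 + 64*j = (j - 4)*(j^4 + j^3 - 16*j^2 - 16*j) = (j - 4)^2*(j^3 + 5*j^2 + 4*j) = (j - 4)^2*(j + 1)*(j^2 + 4*j) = j*(j - 4)^2*(j + 1)*(j + 4)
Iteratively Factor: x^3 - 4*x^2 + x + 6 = (x - 3)*(x^2 - x - 2) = (x - 3)*(x + 1)*(x - 2)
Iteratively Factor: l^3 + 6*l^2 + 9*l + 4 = (l + 1)*(l^2 + 5*l + 4) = (l + 1)*(l + 4)*(l + 1)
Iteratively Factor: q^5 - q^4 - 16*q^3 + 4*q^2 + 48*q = (q - 4)*(q^4 + 3*q^3 - 4*q^2 - 12*q) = q*(q - 4)*(q^3 + 3*q^2 - 4*q - 12) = q*(q - 4)*(q + 2)*(q^2 + q - 6) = q*(q - 4)*(q + 2)*(q + 3)*(q - 2)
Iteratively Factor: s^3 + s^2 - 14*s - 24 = (s + 3)*(s^2 - 2*s - 8) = (s + 2)*(s + 3)*(s - 4)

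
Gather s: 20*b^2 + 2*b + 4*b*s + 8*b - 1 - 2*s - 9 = 20*b^2 + 10*b + s*(4*b - 2) - 10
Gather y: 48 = 48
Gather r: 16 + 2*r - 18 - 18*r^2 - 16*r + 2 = -18*r^2 - 14*r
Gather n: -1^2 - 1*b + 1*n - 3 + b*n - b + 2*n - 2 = -2*b + n*(b + 3) - 6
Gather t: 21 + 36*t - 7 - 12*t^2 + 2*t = -12*t^2 + 38*t + 14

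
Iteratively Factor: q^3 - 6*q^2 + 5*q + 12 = (q - 3)*(q^2 - 3*q - 4) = (q - 4)*(q - 3)*(q + 1)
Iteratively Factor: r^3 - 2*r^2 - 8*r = (r - 4)*(r^2 + 2*r) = r*(r - 4)*(r + 2)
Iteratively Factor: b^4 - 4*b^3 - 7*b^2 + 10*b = (b - 1)*(b^3 - 3*b^2 - 10*b) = (b - 1)*(b + 2)*(b^2 - 5*b) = b*(b - 1)*(b + 2)*(b - 5)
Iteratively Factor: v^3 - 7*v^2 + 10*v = (v - 2)*(v^2 - 5*v) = v*(v - 2)*(v - 5)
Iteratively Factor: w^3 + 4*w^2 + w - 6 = (w + 3)*(w^2 + w - 2) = (w - 1)*(w + 3)*(w + 2)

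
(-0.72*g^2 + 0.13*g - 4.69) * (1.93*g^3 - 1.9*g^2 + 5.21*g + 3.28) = -1.3896*g^5 + 1.6189*g^4 - 13.0499*g^3 + 7.2267*g^2 - 24.0085*g - 15.3832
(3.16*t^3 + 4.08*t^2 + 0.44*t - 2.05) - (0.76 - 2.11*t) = 3.16*t^3 + 4.08*t^2 + 2.55*t - 2.81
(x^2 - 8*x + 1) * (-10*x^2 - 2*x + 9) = -10*x^4 + 78*x^3 + 15*x^2 - 74*x + 9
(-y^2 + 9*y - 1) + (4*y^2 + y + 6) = 3*y^2 + 10*y + 5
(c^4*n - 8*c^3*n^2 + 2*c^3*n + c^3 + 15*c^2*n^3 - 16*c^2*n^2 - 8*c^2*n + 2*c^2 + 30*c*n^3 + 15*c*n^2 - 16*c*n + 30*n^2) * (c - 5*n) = c^5*n - 13*c^4*n^2 + 2*c^4*n + c^4 + 55*c^3*n^3 - 26*c^3*n^2 - 13*c^3*n + 2*c^3 - 75*c^2*n^4 + 110*c^2*n^3 + 55*c^2*n^2 - 26*c^2*n - 150*c*n^4 - 75*c*n^3 + 110*c*n^2 - 150*n^3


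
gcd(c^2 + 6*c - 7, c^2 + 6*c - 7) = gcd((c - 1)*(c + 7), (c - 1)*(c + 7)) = c^2 + 6*c - 7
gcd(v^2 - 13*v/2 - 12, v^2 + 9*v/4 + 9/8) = v + 3/2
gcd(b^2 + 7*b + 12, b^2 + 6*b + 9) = b + 3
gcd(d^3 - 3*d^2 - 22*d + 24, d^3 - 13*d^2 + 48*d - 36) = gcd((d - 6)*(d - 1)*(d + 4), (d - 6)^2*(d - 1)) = d^2 - 7*d + 6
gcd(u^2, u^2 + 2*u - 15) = 1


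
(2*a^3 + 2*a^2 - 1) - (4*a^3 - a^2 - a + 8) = -2*a^3 + 3*a^2 + a - 9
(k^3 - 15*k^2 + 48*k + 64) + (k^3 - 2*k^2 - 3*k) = 2*k^3 - 17*k^2 + 45*k + 64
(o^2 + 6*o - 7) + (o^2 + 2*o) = 2*o^2 + 8*o - 7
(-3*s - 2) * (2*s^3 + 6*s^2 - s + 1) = -6*s^4 - 22*s^3 - 9*s^2 - s - 2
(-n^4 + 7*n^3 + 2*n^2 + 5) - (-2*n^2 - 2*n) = -n^4 + 7*n^3 + 4*n^2 + 2*n + 5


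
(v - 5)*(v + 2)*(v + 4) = v^3 + v^2 - 22*v - 40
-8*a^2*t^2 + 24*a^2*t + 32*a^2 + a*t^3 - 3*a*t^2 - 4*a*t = (-8*a + t)*(t - 4)*(a*t + a)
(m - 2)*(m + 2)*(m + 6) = m^3 + 6*m^2 - 4*m - 24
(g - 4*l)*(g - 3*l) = g^2 - 7*g*l + 12*l^2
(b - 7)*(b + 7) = b^2 - 49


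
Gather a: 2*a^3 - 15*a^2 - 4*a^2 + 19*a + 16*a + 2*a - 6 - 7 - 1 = 2*a^3 - 19*a^2 + 37*a - 14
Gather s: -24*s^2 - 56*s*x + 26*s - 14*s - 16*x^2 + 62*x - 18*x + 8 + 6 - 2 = -24*s^2 + s*(12 - 56*x) - 16*x^2 + 44*x + 12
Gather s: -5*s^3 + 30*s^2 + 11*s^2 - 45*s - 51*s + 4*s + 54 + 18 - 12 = -5*s^3 + 41*s^2 - 92*s + 60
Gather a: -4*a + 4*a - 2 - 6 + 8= 0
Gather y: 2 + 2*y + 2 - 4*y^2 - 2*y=4 - 4*y^2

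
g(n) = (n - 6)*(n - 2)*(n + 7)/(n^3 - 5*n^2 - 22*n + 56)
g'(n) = (n - 6)*(n - 2)*(n + 7)*(-3*n^2 + 10*n + 22)/(n^3 - 5*n^2 - 22*n + 56)^2 + (n - 6)*(n - 2)/(n^3 - 5*n^2 - 22*n + 56) + (n - 6)*(n + 7)/(n^3 - 5*n^2 - 22*n + 56) + (n - 2)*(n + 7)/(n^3 - 5*n^2 - 22*n + 56) = 2*(-2*n^2 + 14*n - 77)/(n^4 - 6*n^3 - 47*n^2 + 168*n + 784)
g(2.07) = 1.19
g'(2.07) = -0.13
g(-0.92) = 1.72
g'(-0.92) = -0.31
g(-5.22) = -1.34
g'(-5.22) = -1.84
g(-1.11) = 1.79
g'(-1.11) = -0.35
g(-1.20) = 1.82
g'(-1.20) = -0.37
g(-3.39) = 5.35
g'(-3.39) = -7.34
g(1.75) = 1.23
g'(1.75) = -0.13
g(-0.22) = 1.55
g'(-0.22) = -0.22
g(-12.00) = 0.59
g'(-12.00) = -0.05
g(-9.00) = 0.38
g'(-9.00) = -0.11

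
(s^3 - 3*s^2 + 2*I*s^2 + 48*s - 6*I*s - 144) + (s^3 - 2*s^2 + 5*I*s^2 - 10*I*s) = 2*s^3 - 5*s^2 + 7*I*s^2 + 48*s - 16*I*s - 144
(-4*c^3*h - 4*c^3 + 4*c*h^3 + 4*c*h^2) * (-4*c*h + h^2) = 16*c^4*h^2 + 16*c^4*h - 4*c^3*h^3 - 4*c^3*h^2 - 16*c^2*h^4 - 16*c^2*h^3 + 4*c*h^5 + 4*c*h^4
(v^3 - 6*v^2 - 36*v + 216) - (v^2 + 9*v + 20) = v^3 - 7*v^2 - 45*v + 196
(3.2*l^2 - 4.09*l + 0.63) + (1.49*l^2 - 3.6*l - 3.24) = 4.69*l^2 - 7.69*l - 2.61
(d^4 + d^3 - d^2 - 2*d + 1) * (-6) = -6*d^4 - 6*d^3 + 6*d^2 + 12*d - 6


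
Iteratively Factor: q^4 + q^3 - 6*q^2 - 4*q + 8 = (q - 2)*(q^3 + 3*q^2 - 4) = (q - 2)*(q + 2)*(q^2 + q - 2) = (q - 2)*(q - 1)*(q + 2)*(q + 2)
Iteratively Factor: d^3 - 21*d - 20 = (d + 4)*(d^2 - 4*d - 5) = (d - 5)*(d + 4)*(d + 1)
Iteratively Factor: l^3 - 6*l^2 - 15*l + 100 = (l + 4)*(l^2 - 10*l + 25) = (l - 5)*(l + 4)*(l - 5)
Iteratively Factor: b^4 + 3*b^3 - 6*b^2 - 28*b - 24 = (b - 3)*(b^3 + 6*b^2 + 12*b + 8) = (b - 3)*(b + 2)*(b^2 + 4*b + 4) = (b - 3)*(b + 2)^2*(b + 2)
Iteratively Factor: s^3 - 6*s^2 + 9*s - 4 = (s - 4)*(s^2 - 2*s + 1) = (s - 4)*(s - 1)*(s - 1)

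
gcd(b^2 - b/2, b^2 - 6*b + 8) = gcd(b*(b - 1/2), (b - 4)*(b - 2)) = 1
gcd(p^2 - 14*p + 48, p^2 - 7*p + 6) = p - 6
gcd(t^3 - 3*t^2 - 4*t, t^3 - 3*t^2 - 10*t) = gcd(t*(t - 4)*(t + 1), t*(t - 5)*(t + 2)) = t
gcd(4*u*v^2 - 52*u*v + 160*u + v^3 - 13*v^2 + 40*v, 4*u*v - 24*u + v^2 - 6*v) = 4*u + v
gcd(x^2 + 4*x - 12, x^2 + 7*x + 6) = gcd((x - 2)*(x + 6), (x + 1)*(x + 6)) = x + 6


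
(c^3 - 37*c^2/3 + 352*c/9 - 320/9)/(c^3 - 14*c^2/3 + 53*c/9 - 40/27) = 3*(c - 8)/(3*c - 1)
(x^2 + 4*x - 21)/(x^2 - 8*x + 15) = (x + 7)/(x - 5)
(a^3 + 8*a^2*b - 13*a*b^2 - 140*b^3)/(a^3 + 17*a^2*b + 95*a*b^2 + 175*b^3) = (a - 4*b)/(a + 5*b)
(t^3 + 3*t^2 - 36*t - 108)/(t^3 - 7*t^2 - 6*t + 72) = (t + 6)/(t - 4)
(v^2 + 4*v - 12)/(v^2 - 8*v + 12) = (v + 6)/(v - 6)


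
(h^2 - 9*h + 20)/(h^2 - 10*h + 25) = (h - 4)/(h - 5)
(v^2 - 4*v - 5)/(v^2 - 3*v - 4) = (v - 5)/(v - 4)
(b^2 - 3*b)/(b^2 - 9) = b/(b + 3)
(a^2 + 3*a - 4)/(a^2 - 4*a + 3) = (a + 4)/(a - 3)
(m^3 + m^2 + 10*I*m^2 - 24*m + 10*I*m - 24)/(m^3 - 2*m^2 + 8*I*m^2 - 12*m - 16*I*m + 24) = (m^2 + m*(1 + 4*I) + 4*I)/(m^2 + 2*m*(-1 + I) - 4*I)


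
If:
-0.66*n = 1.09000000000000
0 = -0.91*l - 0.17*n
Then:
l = 0.31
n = -1.65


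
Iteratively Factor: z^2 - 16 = (z - 4)*(z + 4)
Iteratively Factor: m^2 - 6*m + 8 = (m - 4)*(m - 2)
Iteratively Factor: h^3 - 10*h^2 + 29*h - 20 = (h - 4)*(h^2 - 6*h + 5) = (h - 4)*(h - 1)*(h - 5)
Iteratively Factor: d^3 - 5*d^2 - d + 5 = (d - 5)*(d^2 - 1) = (d - 5)*(d + 1)*(d - 1)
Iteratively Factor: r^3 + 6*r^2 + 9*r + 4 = (r + 1)*(r^2 + 5*r + 4) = (r + 1)*(r + 4)*(r + 1)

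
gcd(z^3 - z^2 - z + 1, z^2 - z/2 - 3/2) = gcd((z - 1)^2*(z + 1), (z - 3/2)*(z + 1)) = z + 1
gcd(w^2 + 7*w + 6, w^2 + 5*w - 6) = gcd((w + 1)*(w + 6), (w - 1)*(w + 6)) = w + 6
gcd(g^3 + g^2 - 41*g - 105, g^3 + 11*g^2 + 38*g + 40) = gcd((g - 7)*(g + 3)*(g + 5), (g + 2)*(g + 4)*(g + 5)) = g + 5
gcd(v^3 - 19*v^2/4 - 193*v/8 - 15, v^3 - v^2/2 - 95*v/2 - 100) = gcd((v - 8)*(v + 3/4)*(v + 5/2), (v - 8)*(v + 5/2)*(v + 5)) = v^2 - 11*v/2 - 20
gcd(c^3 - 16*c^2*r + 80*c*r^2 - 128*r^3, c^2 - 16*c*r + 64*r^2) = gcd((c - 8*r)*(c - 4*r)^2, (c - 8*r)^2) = -c + 8*r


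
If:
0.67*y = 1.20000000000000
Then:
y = 1.79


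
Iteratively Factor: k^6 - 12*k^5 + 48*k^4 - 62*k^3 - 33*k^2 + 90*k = (k - 2)*(k^5 - 10*k^4 + 28*k^3 - 6*k^2 - 45*k) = k*(k - 2)*(k^4 - 10*k^3 + 28*k^2 - 6*k - 45) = k*(k - 3)*(k - 2)*(k^3 - 7*k^2 + 7*k + 15) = k*(k - 5)*(k - 3)*(k - 2)*(k^2 - 2*k - 3) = k*(k - 5)*(k - 3)*(k - 2)*(k + 1)*(k - 3)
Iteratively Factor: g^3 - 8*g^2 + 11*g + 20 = (g + 1)*(g^2 - 9*g + 20) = (g - 4)*(g + 1)*(g - 5)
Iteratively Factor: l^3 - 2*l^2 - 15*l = (l - 5)*(l^2 + 3*l) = l*(l - 5)*(l + 3)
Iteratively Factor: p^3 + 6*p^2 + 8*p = (p + 4)*(p^2 + 2*p) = (p + 2)*(p + 4)*(p)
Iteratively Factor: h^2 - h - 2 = (h - 2)*(h + 1)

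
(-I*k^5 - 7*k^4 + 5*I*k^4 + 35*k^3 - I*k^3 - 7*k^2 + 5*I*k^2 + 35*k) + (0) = -I*k^5 - 7*k^4 + 5*I*k^4 + 35*k^3 - I*k^3 - 7*k^2 + 5*I*k^2 + 35*k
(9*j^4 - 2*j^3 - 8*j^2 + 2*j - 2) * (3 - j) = -9*j^5 + 29*j^4 + 2*j^3 - 26*j^2 + 8*j - 6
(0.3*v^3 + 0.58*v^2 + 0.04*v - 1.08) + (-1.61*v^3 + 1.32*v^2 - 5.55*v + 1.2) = -1.31*v^3 + 1.9*v^2 - 5.51*v + 0.12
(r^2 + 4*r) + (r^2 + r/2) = 2*r^2 + 9*r/2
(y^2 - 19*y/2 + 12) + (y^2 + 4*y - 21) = 2*y^2 - 11*y/2 - 9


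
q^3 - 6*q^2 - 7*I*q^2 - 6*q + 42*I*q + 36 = (q - 6)*(q - 6*I)*(q - I)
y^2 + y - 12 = (y - 3)*(y + 4)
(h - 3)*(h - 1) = h^2 - 4*h + 3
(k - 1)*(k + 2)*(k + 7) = k^3 + 8*k^2 + 5*k - 14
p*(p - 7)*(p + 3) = p^3 - 4*p^2 - 21*p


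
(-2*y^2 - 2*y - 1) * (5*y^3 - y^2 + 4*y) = -10*y^5 - 8*y^4 - 11*y^3 - 7*y^2 - 4*y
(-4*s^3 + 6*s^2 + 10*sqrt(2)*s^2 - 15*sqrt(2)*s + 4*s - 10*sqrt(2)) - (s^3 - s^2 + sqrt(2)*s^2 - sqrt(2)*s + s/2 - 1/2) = -5*s^3 + 7*s^2 + 9*sqrt(2)*s^2 - 14*sqrt(2)*s + 7*s/2 - 10*sqrt(2) + 1/2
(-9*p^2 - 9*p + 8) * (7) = -63*p^2 - 63*p + 56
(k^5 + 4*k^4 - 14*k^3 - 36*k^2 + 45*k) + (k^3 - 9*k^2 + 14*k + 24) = k^5 + 4*k^4 - 13*k^3 - 45*k^2 + 59*k + 24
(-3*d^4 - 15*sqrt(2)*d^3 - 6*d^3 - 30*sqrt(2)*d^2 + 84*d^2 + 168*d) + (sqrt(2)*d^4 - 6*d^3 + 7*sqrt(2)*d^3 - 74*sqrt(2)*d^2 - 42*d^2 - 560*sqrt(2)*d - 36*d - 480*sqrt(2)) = -3*d^4 + sqrt(2)*d^4 - 12*d^3 - 8*sqrt(2)*d^3 - 104*sqrt(2)*d^2 + 42*d^2 - 560*sqrt(2)*d + 132*d - 480*sqrt(2)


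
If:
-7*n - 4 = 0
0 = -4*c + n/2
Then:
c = -1/14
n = -4/7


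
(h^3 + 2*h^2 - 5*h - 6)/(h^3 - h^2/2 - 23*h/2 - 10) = 2*(h^2 + h - 6)/(2*h^2 - 3*h - 20)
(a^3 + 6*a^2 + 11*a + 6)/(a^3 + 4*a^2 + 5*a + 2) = (a + 3)/(a + 1)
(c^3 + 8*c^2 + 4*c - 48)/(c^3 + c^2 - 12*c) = (c^2 + 4*c - 12)/(c*(c - 3))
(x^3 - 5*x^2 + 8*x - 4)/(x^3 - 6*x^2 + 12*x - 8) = (x - 1)/(x - 2)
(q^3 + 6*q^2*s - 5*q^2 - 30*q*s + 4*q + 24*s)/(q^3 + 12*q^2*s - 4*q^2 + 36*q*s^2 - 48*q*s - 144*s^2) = (q - 1)/(q + 6*s)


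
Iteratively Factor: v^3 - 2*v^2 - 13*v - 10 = (v + 1)*(v^2 - 3*v - 10) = (v - 5)*(v + 1)*(v + 2)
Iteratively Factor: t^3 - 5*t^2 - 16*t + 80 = (t + 4)*(t^2 - 9*t + 20) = (t - 5)*(t + 4)*(t - 4)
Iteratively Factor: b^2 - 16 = (b + 4)*(b - 4)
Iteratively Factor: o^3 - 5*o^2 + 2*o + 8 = (o - 4)*(o^2 - o - 2) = (o - 4)*(o + 1)*(o - 2)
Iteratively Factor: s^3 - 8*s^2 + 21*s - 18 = (s - 2)*(s^2 - 6*s + 9) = (s - 3)*(s - 2)*(s - 3)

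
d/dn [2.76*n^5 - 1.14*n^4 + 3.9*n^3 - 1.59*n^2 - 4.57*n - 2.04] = 13.8*n^4 - 4.56*n^3 + 11.7*n^2 - 3.18*n - 4.57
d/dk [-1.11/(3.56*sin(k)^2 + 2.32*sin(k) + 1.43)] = (7.9032*sin(k) + 2.5752)*cos(k)/(3.56*sin(k)^2 + 2.32*sin(k) + 1.43)^2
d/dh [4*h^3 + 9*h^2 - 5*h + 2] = 12*h^2 + 18*h - 5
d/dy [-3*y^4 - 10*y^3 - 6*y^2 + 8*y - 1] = -12*y^3 - 30*y^2 - 12*y + 8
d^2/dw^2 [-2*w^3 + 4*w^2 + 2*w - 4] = 8 - 12*w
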